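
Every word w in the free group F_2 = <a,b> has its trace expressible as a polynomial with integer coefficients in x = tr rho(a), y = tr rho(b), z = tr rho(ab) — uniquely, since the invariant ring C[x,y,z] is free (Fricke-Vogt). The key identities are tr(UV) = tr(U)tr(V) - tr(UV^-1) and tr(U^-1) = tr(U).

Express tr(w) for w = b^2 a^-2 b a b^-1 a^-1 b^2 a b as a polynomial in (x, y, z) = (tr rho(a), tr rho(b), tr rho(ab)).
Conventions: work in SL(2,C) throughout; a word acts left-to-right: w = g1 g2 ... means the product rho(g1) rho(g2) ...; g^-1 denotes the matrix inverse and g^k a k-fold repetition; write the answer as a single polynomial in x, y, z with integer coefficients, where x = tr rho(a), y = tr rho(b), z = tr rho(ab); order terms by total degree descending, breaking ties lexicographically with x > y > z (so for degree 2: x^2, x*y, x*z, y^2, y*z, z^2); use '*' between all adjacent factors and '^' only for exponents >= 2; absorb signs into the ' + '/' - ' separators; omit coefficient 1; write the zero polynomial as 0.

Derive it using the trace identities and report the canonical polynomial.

-x^3*y^5*z^2 + 2*x^4*y^4*z + x^2*y^6*z + 2*x^2*y^4*z^3 - x^5*y^3 - x^3*y^5 - x^3*y^3*z^2 - x*y^3*z^4 - 2*x^4*y^2*z - 6*x^2*y^4*z - 2*x^2*y^2*z^3 - y^6*z - y^4*z^3 + x^5*y + 5*x^3*y^3 + 2*x^3*y*z^2 + x*y^5 + 3*x*y^3*z^2 + x*y*z^4 + 6*x^2*y^2*z + 5*y^4*z + 2*y^2*z^3 - 4*x^3*y - 4*x*y^3 - 4*x*y*z^2 - 5*y^2*z + 3*x*y - z

next, tr(b a b) = tr(b) tr(a b) - tr(a)   [square of b] = y*z - x
tr(a b^3) = tr(b) tr(b a b) - tr(b a)   [square of b] = y^2*z - x*y - z
tr(b a b^3) = tr(b) tr(a b^3) - tr(a b^2)   [square of b] = y^3*z - x*y^2 - 2*y*z + x
tr(b^4 a b) = tr(b) tr(b a b^3) - tr(b a b^2)   [square of b] = y^4*z - x*y^3 - 3*y^2*z + 2*x*y + z
next, tr(b^2 a b^4) = tr(b) tr(b^4 a b) - tr(b^4 a)   [square of b] = y^5*z - x*y^4 - 4*y^3*z + 3*x*y^2 + 3*y*z - x
tr(a b a b) = tr(b a) tr(b a) - tr(1)   [split at a repeated b] = z^2 - 2
next, tr(a b a) = tr(a) tr(b a) - tr(b)   [square of a] = x*z - y
tr(a b^2 a b) = tr(b) tr(a b a b) - tr(a b a)   [square of b] = y*z^2 - x*z - y
tr(a^2) = tr(a) tr(a) - tr(1)   [square of a] = x^2 - 2
tr(a b^2 a) = tr(b) tr(a^2 b) - tr(a^2)   [square of b] = x*y*z - x^2 - y^2 + 2
tr(b a b^2 a b) = tr(b) tr(a b^2 a b) - tr(a b^2 a)   [square of b] = y^2*z^2 - 2*x*y*z + x^2 - 2
next, tr(a b^3 a b^2) = tr(b) tr(b a b^2 a b) - tr(b a b^2 a)   [square of b] = y^3*z^2 - 2*x*y^2*z + x^2*y - y*z^2 + x*z - y
next, tr(a b^3 a b) = tr(b) tr(b a b a b) - tr(b a b a)   [square of b] = y^2*z^2 - x*y*z - y^2 - z^2 + 2
tr(b a b^3 a b^2) = tr(b) tr(a b^3 a b^2) - tr(a b^3 a b)   [square of b] = y^4*z^2 - 2*x*y^3*z + x^2*y^2 - 2*y^2*z^2 + 2*x*y*z + z^2 - 2
tr(b^2 a b^4 a b) = tr(b) tr(b a b^3 a b^2) - tr(b a b^3 a b)   [square of b] = y^5*z^2 - 2*x*y^4*z + x^2*y^3 - 3*y^3*z^2 + 4*x*y^2*z - x^2*y + 2*y*z^2 - x*z - y
tr(a b a b a b) = tr(b a b a) tr(b a) - tr(a b)   [split at a repeated b] = z^3 - 3*z
tr(a b a b a) = tr(a) tr(b a b a) - tr(b a b)   [square of a] = x*z^2 - y*z - x
tr(a b a b a b^2) = tr(b) tr(a b a b a b) - tr(a b a b a)   [square of b] = y*z^3 - x*z^2 - 2*y*z + x
and tr(a b^3 a b a b) = tr(b) tr(a b a b a b^2) - tr(a b a b a b)   [square of b] = y^2*z^3 - x*y*z^2 - 2*y^2*z - z^3 + x*y + 3*z
next, tr(b a b a^2 b) = tr(a) tr(b^2 a b a) - tr(b^2 a b)   [square of a] = x*y*z^2 - x^2*z - y^2*z + z
and tr(a b^3 a b a) = tr(b) tr(b a b a^2 b) - tr(b a b a^2)   [square of b] = x*y^2*z^2 - x^2*y*z - y^3*z - x*z^2 + 2*y*z + x
tr(a b a b^2 a b^3) = tr(b) tr(a b^3 a b a b) - tr(a b^3 a b a)   [square of b] = y^3*z^3 - 2*x*y^2*z^2 + x^2*y*z - y^3*z - y*z^3 + x*y^2 + x*z^2 + y*z - x
tr(a b a b^2 a b^2) = tr(b) tr(a b^2 a b a b) - tr(a b^2 a b a)   [square of b] = y^2*z^3 - 2*x*y*z^2 + x^2*z - y^2*z + x*y - z
and tr(b^2 a b^4 a b a) = tr(b) tr(a b a b^2 a b^3) - tr(a b a b^2 a b^2)   [square of b] = y^4*z^3 - 2*x*y^3*z^2 + x^2*y^2*z - y^4*z - 2*y^2*z^3 + x*y^3 + 3*x*y*z^2 - x^2*z + 2*y^2*z - 2*x*y + z
next, tr(a^-1 b^2 a b^4 a b) = tr(b^2 a b^4 a b) tr(a) - tr(b^2 a b^4 a b a)   [inverse elimination on a] = x*y^5*z^2 - 2*x^2*y^4*z - y^4*z^3 + x^3*y^3 - x*y^3*z^2 + 3*x^2*y^2*z + y^4*z + 2*y^2*z^3 - x^3*y - x*y^3 - x*y*z^2 - 2*y^2*z + x*y - z
tr(b a b^-1 a^-1 b^2 a b^3) = tr(a^-1 b^2 a b^4 a) tr(b) - tr(a^-1 b^2 a b^4 a b)   [inverse elimination on b] = -x*y^5*z^2 + 2*x^2*y^4*z + y^6*z + y^4*z^3 - x^3*y^3 - x*y^5 + x*y^3*z^2 - 3*x^2*y^2*z - 5*y^4*z - 2*y^2*z^3 + x^3*y + 4*x*y^3 + x*y*z^2 + 5*y^2*z - 2*x*y + z
and tr(b^2 a b^3 a b a b) = tr(b) tr(b a b^3 a b a b) - tr(b a b^3 a b a)   [square of b] = y^4*z^3 - 2*x*y^3*z^2 + x^2*y^2*z - y^4*z - 2*y^2*z^3 + x*y^3 + 2*x*y*z^2 + 3*y^2*z + z^3 - 2*x*y - 3*z
next, tr(a b a b a b a b) = tr(b a b a b a) tr(b a) - tr(a b a b)   [split at a repeated b] = z^4 - 4*z^2 + 2
tr(a b a b a b a) = tr(a) tr(b a b a b a) - tr(b a b a b)   [square of a] = x*z^3 - y*z^2 - 2*x*z + y
tr(a b a b a b a b^2) = tr(b) tr(a b a b a b a b) - tr(a b a b a b a)   [square of b] = y*z^4 - x*z^3 - 3*y*z^2 + 2*x*z + y
and tr(a b^3 a b a b a b) = tr(b) tr(a b a b a b a b^2) - tr(a b a b a b a b)   [square of b] = y^2*z^4 - x*y*z^3 - 3*y^2*z^2 - z^4 + 2*x*y*z + y^2 + 4*z^2 - 2
and tr(a b a b a^2 b^2) = tr(a) tr(b^2 a b a b a) - tr(b^2 a b a b)   [square of a] = x*y*z^3 - x^2*z^2 - y^2*z^2 - x*y*z + x^2 + y^2 + z^2 - 2
tr(a b^3 a b a b a) = tr(b) tr(a b a b a^2 b^2) - tr(a b a b a^2 b)   [square of b] = x*y^2*z^3 - x^2*y*z^2 - y^3*z^2 - x*y^2*z - x*z^3 + x^2*y + y^3 + 2*y*z^2 + 2*x*z - 3*y
next, tr(b^2 a b^3 a b a b a) = tr(b) tr(a b^3 a b a b a b) - tr(a b^3 a b a b a)   [square of b] = y^3*z^4 - 2*x*y^2*z^3 + x^2*y*z^2 - 2*y^3*z^2 - y*z^4 + 3*x*y^2*z + x*z^3 - x^2*y + 2*y*z^2 - 2*x*z + y
and tr(a^-1 b^2 a b^3 a b a b) = tr(b^2 a b^3 a b a b) tr(a) - tr(b^2 a b^3 a b a b a)   [inverse elimination on a] = x*y^4*z^3 - 2*x^2*y^3*z^2 - y^3*z^4 + x^3*y^2*z - x*y^4*z + x^2*y^3 + x^2*y*z^2 + 2*y^3*z^2 + y*z^4 - x^2*y - 2*y*z^2 - x*z - y
next, tr(b a b^-1 a^-1 b^2 a b^3 a) = tr(a^-1 b^2 a b^3 a b a) tr(b) - tr(a^-1 b^2 a b^3 a b a b)   [inverse elimination on b] = -x*y^4*z^3 + 2*x^2*y^3*z^2 + y^5*z^2 + y^3*z^4 - x^3*y^2*z - x*y^4*z - x^2*y*z^2 - 4*y^3*z^2 - y*z^4 + 2*x*y^2*z + x^2*y + 3*y*z^2 + x*z - y
tr(b a b^-1 a^-1 b^2 a b^3 a^-1) = tr(b a b^-1 a^-1 b^2 a b^3) tr(a) - tr(b a b^-1 a^-1 b^2 a b^3 a)   [inverse elimination on a] = -x^2*y^5*z^2 + 2*x^3*y^4*z + x*y^6*z + 2*x*y^4*z^3 - x^4*y^3 - x^2*y^5 - x^2*y^3*z^2 - y^5*z^2 - y^3*z^4 - 2*x^3*y^2*z - 4*x*y^4*z - 2*x*y^2*z^3 + x^4*y + 4*x^2*y^3 + 2*x^2*y*z^2 + 4*y^3*z^2 + y*z^4 + 3*x*y^2*z - 3*x^2*y - 3*y*z^2 + y
and tr(b^2 a^-2 b a b^-1 a^-1 b^2 a b) = tr(b a b^-1 a^-1 b^2 a b^3 a^-1) tr(a) - tr(b a b^-1 a^-1 b^2 a b^3)   [inverse elimination on a] = -x^3*y^5*z^2 + 2*x^4*y^4*z + x^2*y^6*z + 2*x^2*y^4*z^3 - x^5*y^3 - x^3*y^5 - x^3*y^3*z^2 - x*y^3*z^4 - 2*x^4*y^2*z - 6*x^2*y^4*z - 2*x^2*y^2*z^3 - y^6*z - y^4*z^3 + x^5*y + 5*x^3*y^3 + 2*x^3*y*z^2 + x*y^5 + 3*x*y^3*z^2 + x*y*z^4 + 6*x^2*y^2*z + 5*y^4*z + 2*y^2*z^3 - 4*x^3*y - 4*x*y^3 - 4*x*y*z^2 - 5*y^2*z + 3*x*y - z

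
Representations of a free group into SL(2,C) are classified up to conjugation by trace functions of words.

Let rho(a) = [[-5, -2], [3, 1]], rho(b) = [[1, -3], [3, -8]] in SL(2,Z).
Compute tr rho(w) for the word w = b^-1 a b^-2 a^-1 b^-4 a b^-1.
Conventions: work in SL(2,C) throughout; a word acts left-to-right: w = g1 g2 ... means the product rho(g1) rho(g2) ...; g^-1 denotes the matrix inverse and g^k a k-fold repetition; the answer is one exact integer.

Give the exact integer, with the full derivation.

rho(b^-1) = [[-8, 3], [-3, 1]]
... * rho(a) = [[-5, -2], [3, 1]]  ->  [[49, 19], [18, 7]]
... * rho(b^-1) = [[-8, 3], [-3, 1]]  ->  [[-449, 166], [-165, 61]]
... * rho(b^-1) = [[-8, 3], [-3, 1]]  ->  [[3094, -1181], [1137, -434]]
... * rho(a^-1) = [[1, 2], [-3, -5]]  ->  [[6637, 12093], [2439, 4444]]
... * rho(b^-1) = [[-8, 3], [-3, 1]]  ->  [[-89375, 32004], [-32844, 11761]]
... * rho(b^-1) = [[-8, 3], [-3, 1]]  ->  [[618988, -236121], [227469, -86771]]
... * rho(b^-1) = [[-8, 3], [-3, 1]]  ->  [[-4243541, 1620843], [-1559439, 595636]]
... * rho(b^-1) = [[-8, 3], [-3, 1]]  ->  [[29085799, -11109780], [10688604, -4082681]]
... * rho(a) = [[-5, -2], [3, 1]]  ->  [[-178758335, -69281378], [-65691063, -25459889]]
... * rho(b^-1) = [[-8, 3], [-3, 1]]  ->  [[1637910814, -605556383], [601908171, -222533078]]
tr = 1637910814 + -222533078 = 1415377736

1415377736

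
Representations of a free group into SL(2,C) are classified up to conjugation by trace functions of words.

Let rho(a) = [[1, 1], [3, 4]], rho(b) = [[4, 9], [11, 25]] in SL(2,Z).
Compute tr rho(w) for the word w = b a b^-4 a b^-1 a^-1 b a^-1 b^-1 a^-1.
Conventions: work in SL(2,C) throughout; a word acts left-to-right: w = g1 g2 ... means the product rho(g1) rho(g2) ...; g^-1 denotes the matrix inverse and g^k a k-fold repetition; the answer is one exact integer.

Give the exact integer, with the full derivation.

-12413960870

rho(b) = [[4, 9], [11, 25]]
... * rho(a) = [[1, 1], [3, 4]]  ->  [[31, 40], [86, 111]]
... * rho(b^-1) = [[25, -9], [-11, 4]]  ->  [[335, -119], [929, -330]]
... * rho(b^-1) = [[25, -9], [-11, 4]]  ->  [[9684, -3491], [26855, -9681]]
... * rho(b^-1) = [[25, -9], [-11, 4]]  ->  [[280501, -101120], [777866, -280419]]
... * rho(b^-1) = [[25, -9], [-11, 4]]  ->  [[8124845, -2928989], [22531259, -8122470]]
... * rho(a) = [[1, 1], [3, 4]]  ->  [[-662122, -3591111], [-1836151, -9958621]]
... * rho(b^-1) = [[25, -9], [-11, 4]]  ->  [[22949171, -8405346], [63641056, -23309125]]
... * rho(a^-1) = [[4, -1], [-3, 1]]  ->  [[117012722, -31354517], [324491599, -86950181]]
... * rho(b) = [[4, 9], [11, 25]]  ->  [[123151201, 269251573], [341514405, 746669866]]
... * rho(a^-1) = [[4, -1], [-3, 1]]  ->  [[-315149915, 146100372], [-873951978, 405155461]]
... * rho(b^-1) = [[25, -9], [-11, 4]]  ->  [[-9485851967, 3420750723], [-26305509521, 9486189646]]
... * rho(a^-1) = [[4, -1], [-3, 1]]  ->  [[-48205660037, 12906602690], [-133680607022, 35791699167]]
tr = -48205660037 + 35791699167 = -12413960870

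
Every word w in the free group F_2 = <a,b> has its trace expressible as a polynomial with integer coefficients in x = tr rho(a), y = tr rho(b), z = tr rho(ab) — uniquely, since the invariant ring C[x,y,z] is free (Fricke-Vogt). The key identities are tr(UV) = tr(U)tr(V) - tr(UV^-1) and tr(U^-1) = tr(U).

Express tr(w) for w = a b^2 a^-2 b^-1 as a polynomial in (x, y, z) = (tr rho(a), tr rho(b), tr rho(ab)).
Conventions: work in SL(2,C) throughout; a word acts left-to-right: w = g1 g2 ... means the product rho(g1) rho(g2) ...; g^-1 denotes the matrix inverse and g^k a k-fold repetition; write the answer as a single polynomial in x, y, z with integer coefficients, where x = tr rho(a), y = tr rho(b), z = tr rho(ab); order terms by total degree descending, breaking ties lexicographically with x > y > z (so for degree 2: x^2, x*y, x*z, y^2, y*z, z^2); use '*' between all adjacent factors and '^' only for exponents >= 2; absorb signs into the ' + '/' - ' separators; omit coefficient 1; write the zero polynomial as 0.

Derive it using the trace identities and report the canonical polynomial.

-x^2*y^2*z + x^3*y + x*y^3 + x*y*z^2 - 3*x*y - z

next, tr(a^2 b) = tr(a) * tr(b a) - tr(b) = x*z - y
tr(a^2) = tr(a) * tr(a) - tr(1) = x^2 - 2
tr(a b^2 a) = tr(b) * tr(a^2 b) - tr(a^2) = x*y*z - x^2 - y^2 + 2
next, tr(a b a b) = tr(a b) * tr(a b) - tr(1) = z^2 - 2
tr(a b^2 a b) = tr(b) * tr(a b a b) - tr(a b a) = y*z^2 - x*z - y
and tr(b^-1 a b^2 a) = tr(a b^2 a) * tr(b) - tr(a b^2 a b) = x*y^2*z - x^2*y - y^3 - y*z^2 + x*z + 3*y
next, tr(a^-1 b^-1 a b^2) = tr(b^-1 a b^2) * tr(a) - tr(b^-1 a b^2 a) = -x*y^2*z + x^2*y + y^3 + y*z^2 - 3*y
and tr(a b^2 a^-2 b^-1) = tr(a^-1 b^-1 a b^2) * tr(a) - tr(a^-1 b^-1 a b^2 a) = -x^2*y^2*z + x^3*y + x*y^3 + x*y*z^2 - 3*x*y - z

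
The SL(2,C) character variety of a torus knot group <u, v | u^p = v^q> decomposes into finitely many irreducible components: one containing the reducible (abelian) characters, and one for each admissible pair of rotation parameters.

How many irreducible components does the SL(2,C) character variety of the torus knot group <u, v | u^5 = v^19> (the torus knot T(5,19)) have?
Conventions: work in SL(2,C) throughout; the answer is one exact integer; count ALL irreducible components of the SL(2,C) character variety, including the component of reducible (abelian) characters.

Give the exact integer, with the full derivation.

37

Gamma = < u, v | u^5 = v^19 > (torus knot T(5,19)); the central element u^5 = v^19 acts as +I or -I in any irreducible SL(2,C) representation.
So on each irreducible component the traces are pinned: tr(u) = 2*cos(pi*alpha/5) with 1 <= alpha <= 4, tr(v) = 2*cos(pi*beta/19) with 1 <= beta <= 18.
u^5 = (-1)^alpha I and v^19 = (-1)^beta I must agree, so alpha and beta have equal parity.
Counting: 2 odd alphas x 9 odd betas + 2 even alphas x 9 even betas = 18 + 18 = 36.
That is 36 components of irreducible characters, and with the reducible (abelian) component the total is 37.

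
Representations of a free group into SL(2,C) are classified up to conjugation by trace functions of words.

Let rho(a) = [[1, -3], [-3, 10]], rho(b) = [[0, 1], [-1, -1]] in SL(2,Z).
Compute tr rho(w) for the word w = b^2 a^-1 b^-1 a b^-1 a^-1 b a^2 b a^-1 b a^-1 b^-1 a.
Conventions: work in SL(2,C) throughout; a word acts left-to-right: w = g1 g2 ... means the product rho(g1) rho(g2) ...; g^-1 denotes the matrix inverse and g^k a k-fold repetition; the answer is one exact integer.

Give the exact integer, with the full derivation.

rho(b) = [[0, 1], [-1, -1]]
... * rho(b) = [[0, 1], [-1, -1]]  ->  [[-1, -1], [1, 0]]
... * rho(a^-1) = [[10, 3], [3, 1]]  ->  [[-13, -4], [10, 3]]
... * rho(b^-1) = [[-1, -1], [1, 0]]  ->  [[9, 13], [-7, -10]]
... * rho(a) = [[1, -3], [-3, 10]]  ->  [[-30, 103], [23, -79]]
... * rho(b^-1) = [[-1, -1], [1, 0]]  ->  [[133, 30], [-102, -23]]
... * rho(a^-1) = [[10, 3], [3, 1]]  ->  [[1420, 429], [-1089, -329]]
... * rho(b) = [[0, 1], [-1, -1]]  ->  [[-429, 991], [329, -760]]
... * rho(a) = [[1, -3], [-3, 10]]  ->  [[-3402, 11197], [2609, -8587]]
... * rho(a) = [[1, -3], [-3, 10]]  ->  [[-36993, 122176], [28370, -93697]]
... * rho(b) = [[0, 1], [-1, -1]]  ->  [[-122176, -159169], [93697, 122067]]
... * rho(a^-1) = [[10, 3], [3, 1]]  ->  [[-1699267, -525697], [1303171, 403158]]
... * rho(b) = [[0, 1], [-1, -1]]  ->  [[525697, -1173570], [-403158, 900013]]
... * rho(a^-1) = [[10, 3], [3, 1]]  ->  [[1736260, 403521], [-1331541, -309461]]
... * rho(b^-1) = [[-1, -1], [1, 0]]  ->  [[-1332739, -1736260], [1022080, 1331541]]
... * rho(a) = [[1, -3], [-3, 10]]  ->  [[3876041, -13364383], [-2972543, 10249170]]
tr = 3876041 + 10249170 = 14125211

14125211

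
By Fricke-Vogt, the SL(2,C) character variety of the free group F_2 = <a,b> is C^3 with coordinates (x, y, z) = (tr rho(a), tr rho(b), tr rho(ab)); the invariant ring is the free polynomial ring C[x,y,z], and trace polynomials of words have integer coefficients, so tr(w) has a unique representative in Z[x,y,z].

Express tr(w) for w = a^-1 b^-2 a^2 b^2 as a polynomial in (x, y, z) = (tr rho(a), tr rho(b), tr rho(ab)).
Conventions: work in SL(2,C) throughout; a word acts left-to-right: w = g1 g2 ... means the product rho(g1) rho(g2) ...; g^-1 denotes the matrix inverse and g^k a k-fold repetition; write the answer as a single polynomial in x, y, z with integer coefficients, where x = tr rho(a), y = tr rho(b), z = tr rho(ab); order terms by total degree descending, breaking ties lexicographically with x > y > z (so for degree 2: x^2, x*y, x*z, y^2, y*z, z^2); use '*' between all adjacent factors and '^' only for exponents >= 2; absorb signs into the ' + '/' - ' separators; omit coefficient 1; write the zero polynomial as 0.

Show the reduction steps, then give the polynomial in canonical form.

trace(a b^2) = trace(b) * trace(a b) - trace(a)   [square of b] = y*z - x
trace(b^3 a) = trace(b) * trace(b a b) - trace(b a)   [square of b] = y^2*z - x*y - z
trace(b^2) = trace(b) * trace(b) - trace(1)   [square of b] = y^2 - 2
trace(b^3) = trace(b) * trace(b^2) - trace(b)   [square of b] = y^3 - 3*y
trace(b a^2 b^2) = trace(a) * trace(b^3 a) - trace(b^3)   [square of a] = x*y^2*z - x^2*y - y^3 - x*z + 3*y
trace(a b a b) = trace(a b) * trace(a b) - trace(1)   [split at a repeated a] = z^2 - 2
trace(a b a) = trace(a) * trace(b a) - trace(b)   [square of a] = x*z - y
trace(b^2 a b a) = trace(b) * trace(a b a b) - trace(a b a)   [square of b] = y*z^2 - x*z - y
trace(b a^2 b^2 a) = trace(a) * trace(b^2 a b a) - trace(b^2 a b)   [square of a] = x*y*z^2 - x^2*z - y^2*z + z
trace(a^2 b^2 a^-1 b) = trace(b a^2 b^2) * trace(a) - trace(b a^2 b^2 a)   [inverse elimination on a] = x^2*y^2*z - x^3*y - x*y^3 - x*y*z^2 + y^2*z + 3*x*y - z
trace(a^2 b^2 a^-1 b^-1) = trace(a^2 b^2 a^-1) * trace(b) - trace(a^2 b^2 a^-1 b)   [inverse elimination on b] = -x^2*y^2*z + x^3*y + x*y^3 + x*y*z^2 - 4*x*y + z
trace(a^-1 b^-2 a^2 b^2) = trace(a^2 b^2 a^-1 b^-1) * trace(b) - trace(a^2 b^2 a^-1)   [inverse elimination on b] = -x^2*y^3*z + x^3*y^2 + x*y^4 + x*y^2*z^2 - 4*x*y^2 + x

-x^2*y^3*z + x^3*y^2 + x*y^4 + x*y^2*z^2 - 4*x*y^2 + x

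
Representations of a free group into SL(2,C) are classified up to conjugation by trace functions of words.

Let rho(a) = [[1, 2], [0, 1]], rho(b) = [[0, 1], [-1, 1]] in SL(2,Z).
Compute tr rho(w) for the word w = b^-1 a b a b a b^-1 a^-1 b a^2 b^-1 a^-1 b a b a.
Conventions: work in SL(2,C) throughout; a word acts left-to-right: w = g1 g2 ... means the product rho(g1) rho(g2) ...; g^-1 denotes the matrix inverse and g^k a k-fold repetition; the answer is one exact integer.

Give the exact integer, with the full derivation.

rho(b^-1) = [[1, -1], [1, 0]]
... * rho(a) = [[1, 2], [0, 1]]  ->  [[1, 1], [1, 2]]
... * rho(b) = [[0, 1], [-1, 1]]  ->  [[-1, 2], [-2, 3]]
... * rho(a) = [[1, 2], [0, 1]]  ->  [[-1, 0], [-2, -1]]
... * rho(b) = [[0, 1], [-1, 1]]  ->  [[0, -1], [1, -3]]
... * rho(a) = [[1, 2], [0, 1]]  ->  [[0, -1], [1, -1]]
... * rho(b^-1) = [[1, -1], [1, 0]]  ->  [[-1, 0], [0, -1]]
... * rho(a^-1) = [[1, -2], [0, 1]]  ->  [[-1, 2], [0, -1]]
... * rho(b) = [[0, 1], [-1, 1]]  ->  [[-2, 1], [1, -1]]
... * rho(a) = [[1, 2], [0, 1]]  ->  [[-2, -3], [1, 1]]
... * rho(a) = [[1, 2], [0, 1]]  ->  [[-2, -7], [1, 3]]
... * rho(b^-1) = [[1, -1], [1, 0]]  ->  [[-9, 2], [4, -1]]
... * rho(a^-1) = [[1, -2], [0, 1]]  ->  [[-9, 20], [4, -9]]
... * rho(b) = [[0, 1], [-1, 1]]  ->  [[-20, 11], [9, -5]]
... * rho(a) = [[1, 2], [0, 1]]  ->  [[-20, -29], [9, 13]]
... * rho(b) = [[0, 1], [-1, 1]]  ->  [[29, -49], [-13, 22]]
... * rho(a) = [[1, 2], [0, 1]]  ->  [[29, 9], [-13, -4]]
tr = 29 + -4 = 25

25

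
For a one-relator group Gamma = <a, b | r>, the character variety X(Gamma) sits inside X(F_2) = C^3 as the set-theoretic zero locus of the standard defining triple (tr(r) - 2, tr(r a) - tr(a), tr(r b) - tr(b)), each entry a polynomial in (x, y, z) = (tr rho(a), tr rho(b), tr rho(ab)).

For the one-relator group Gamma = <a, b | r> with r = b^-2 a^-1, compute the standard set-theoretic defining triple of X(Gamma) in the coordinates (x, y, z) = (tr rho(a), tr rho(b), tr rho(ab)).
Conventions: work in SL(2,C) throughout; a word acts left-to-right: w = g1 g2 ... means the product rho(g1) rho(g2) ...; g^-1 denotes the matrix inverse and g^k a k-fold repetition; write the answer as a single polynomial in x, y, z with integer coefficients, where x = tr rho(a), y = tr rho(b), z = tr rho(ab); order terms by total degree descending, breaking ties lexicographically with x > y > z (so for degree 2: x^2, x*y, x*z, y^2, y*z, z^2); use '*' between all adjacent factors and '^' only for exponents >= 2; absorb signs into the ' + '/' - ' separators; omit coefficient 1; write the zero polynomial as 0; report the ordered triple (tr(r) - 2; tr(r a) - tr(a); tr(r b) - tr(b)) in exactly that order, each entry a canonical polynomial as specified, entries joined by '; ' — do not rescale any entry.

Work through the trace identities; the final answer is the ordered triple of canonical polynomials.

y*z - x - 2; y^2 - x - 2; -y + z

tr(a^-1) = tr(a) = x
tr(a^-1 b) = tr(b) * tr(a) - tr(b a) = x*y - z
tr(a^-1 b^-1) = tr(a^-1) * tr(b) - tr(a^-1 b) = z
tr(b^-2 a^-1) = tr(a^-1 b^-1) * tr(b) - tr(a^-1) = y*z - x
tr(b^-2) = tr(b^-1) * tr(b) - tr(1)   [inverse elimination on b] = y^2 - 2
assemble the triple (tr(r) - 2; tr(r a) - x; tr(r b) - y)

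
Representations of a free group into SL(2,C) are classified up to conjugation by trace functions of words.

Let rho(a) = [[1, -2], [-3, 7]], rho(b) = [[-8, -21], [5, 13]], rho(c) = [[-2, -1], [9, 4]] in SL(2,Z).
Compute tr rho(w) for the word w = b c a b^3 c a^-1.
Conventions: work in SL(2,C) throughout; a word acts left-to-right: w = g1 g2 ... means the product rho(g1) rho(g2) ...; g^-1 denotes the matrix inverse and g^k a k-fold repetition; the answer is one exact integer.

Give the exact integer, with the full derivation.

rho(b) = [[-8, -21], [5, 13]]
... * rho(c) = [[-2, -1], [9, 4]]  ->  [[-173, -76], [107, 47]]
... * rho(a) = [[1, -2], [-3, 7]]  ->  [[55, -186], [-34, 115]]
... * rho(b) = [[-8, -21], [5, 13]]  ->  [[-1370, -3573], [847, 2209]]
... * rho(b) = [[-8, -21], [5, 13]]  ->  [[-6905, -17679], [4269, 10930]]
... * rho(b) = [[-8, -21], [5, 13]]  ->  [[-33155, -84822], [20498, 52441]]
... * rho(c) = [[-2, -1], [9, 4]]  ->  [[-697088, -306133], [430973, 189266]]
... * rho(a^-1) = [[7, 2], [3, 1]]  ->  [[-5798015, -1700309], [3584609, 1051212]]
tr = -5798015 + 1051212 = -4746803

-4746803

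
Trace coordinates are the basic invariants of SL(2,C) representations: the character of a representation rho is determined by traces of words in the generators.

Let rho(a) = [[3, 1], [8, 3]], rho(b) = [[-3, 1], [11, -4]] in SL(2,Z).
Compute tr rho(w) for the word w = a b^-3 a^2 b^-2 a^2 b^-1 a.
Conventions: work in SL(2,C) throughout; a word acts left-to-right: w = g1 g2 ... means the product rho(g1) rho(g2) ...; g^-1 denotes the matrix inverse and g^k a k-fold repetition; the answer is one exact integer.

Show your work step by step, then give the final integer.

4072940890

rho(a) = [[3, 1], [8, 3]]
... * rho(b^-1) = [[-4, -1], [-11, -3]]  ->  [[-23, -6], [-65, -17]]
... * rho(b^-1) = [[-4, -1], [-11, -3]]  ->  [[158, 41], [447, 116]]
... * rho(b^-1) = [[-4, -1], [-11, -3]]  ->  [[-1083, -281], [-3064, -795]]
... * rho(a) = [[3, 1], [8, 3]]  ->  [[-5497, -1926], [-15552, -5449]]
... * rho(a) = [[3, 1], [8, 3]]  ->  [[-31899, -11275], [-90248, -31899]]
... * rho(b^-1) = [[-4, -1], [-11, -3]]  ->  [[251621, 65724], [711881, 185945]]
... * rho(b^-1) = [[-4, -1], [-11, -3]]  ->  [[-1729448, -448793], [-4892919, -1269716]]
... * rho(a) = [[3, 1], [8, 3]]  ->  [[-8778688, -3075827], [-24836485, -8702067]]
... * rho(a) = [[3, 1], [8, 3]]  ->  [[-50942680, -18006169], [-144125991, -50942686]]
... * rho(b^-1) = [[-4, -1], [-11, -3]]  ->  [[401838579, 104961187], [1136873510, 296954049]]
... * rho(a) = [[3, 1], [8, 3]]  ->  [[2045205233, 716722140], [5786252922, 2027735657]]
tr = 2045205233 + 2027735657 = 4072940890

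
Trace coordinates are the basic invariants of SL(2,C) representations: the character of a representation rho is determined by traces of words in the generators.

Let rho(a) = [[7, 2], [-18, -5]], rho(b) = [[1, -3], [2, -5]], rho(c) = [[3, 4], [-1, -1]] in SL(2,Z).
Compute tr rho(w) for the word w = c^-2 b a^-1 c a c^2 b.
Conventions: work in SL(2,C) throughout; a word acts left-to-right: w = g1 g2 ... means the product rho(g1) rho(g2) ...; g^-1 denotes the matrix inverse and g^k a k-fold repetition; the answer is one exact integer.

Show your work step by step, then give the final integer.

-2279252

rho(c^-1) = [[-1, -4], [1, 3]]
... * rho(c^-1) = [[-1, -4], [1, 3]]  ->  [[-3, -8], [2, 5]]
... * rho(b) = [[1, -3], [2, -5]]  ->  [[-19, 49], [12, -31]]
... * rho(a^-1) = [[-5, -2], [18, 7]]  ->  [[977, 381], [-618, -241]]
... * rho(c) = [[3, 4], [-1, -1]]  ->  [[2550, 3527], [-1613, -2231]]
... * rho(a) = [[7, 2], [-18, -5]]  ->  [[-45636, -12535], [28867, 7929]]
... * rho(c) = [[3, 4], [-1, -1]]  ->  [[-124373, -170009], [78672, 107539]]
... * rho(c) = [[3, 4], [-1, -1]]  ->  [[-203110, -327483], [128477, 207149]]
... * rho(b) = [[1, -3], [2, -5]]  ->  [[-858076, 2246745], [542775, -1421176]]
tr = -858076 + -1421176 = -2279252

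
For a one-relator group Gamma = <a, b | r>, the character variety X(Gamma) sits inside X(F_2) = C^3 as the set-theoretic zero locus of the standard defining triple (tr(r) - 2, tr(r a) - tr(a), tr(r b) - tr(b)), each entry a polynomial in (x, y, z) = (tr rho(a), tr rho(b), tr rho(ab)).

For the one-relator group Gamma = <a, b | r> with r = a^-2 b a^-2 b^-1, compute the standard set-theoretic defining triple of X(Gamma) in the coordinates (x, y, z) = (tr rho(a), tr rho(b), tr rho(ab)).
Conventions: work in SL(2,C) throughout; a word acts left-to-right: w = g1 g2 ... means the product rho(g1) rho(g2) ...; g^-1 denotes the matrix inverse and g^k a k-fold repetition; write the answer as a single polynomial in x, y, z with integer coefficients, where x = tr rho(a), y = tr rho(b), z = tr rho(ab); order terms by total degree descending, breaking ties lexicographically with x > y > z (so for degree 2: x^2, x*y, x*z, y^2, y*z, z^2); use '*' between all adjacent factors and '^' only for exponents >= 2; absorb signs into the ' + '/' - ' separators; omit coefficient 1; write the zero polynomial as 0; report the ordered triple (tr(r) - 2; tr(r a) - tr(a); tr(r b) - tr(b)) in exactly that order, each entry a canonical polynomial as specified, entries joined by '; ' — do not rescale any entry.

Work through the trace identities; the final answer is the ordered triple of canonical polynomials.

trace(a^-1) = trace(a) = x
trace(b a b) = trace(b) * trace(a b) - trace(a) = y*z - x
so trace(b a b a) = trace(b a) * trace(b a) - trace(1) = z^2 - 2
reduce: trace(a b a^-1 b) = trace(b a b) * trace(a) - trace(b a b a) = x*y*z - x^2 - z^2 + 2
trace(b a^-1 b^-1 a) = trace(a b a^-1) * trace(b) - trace(a b a^-1 b) = -x*y*z + x^2 + y^2 + z^2 - 2
so trace(b^-1 a^-1 b a^-1) = trace(b a^-1 b^-1) * trace(a) - trace(b a^-1 b^-1 a) = x*y*z - y^2 - z^2 + 2
reduce: trace(b a^-2 b^-1 a^-1) = trace(b^-1 a^-1 b a^-1) * trace(a) - trace(b^-1 a^-1 b) = x^2*y*z - x*y^2 - x*z^2 + x
so trace(a^-2) = trace(a^-1) * trace(a) - trace(1) = x^2 - 2
reduce: trace(a^-2 b a^-2 b^-1) = trace(b a^-2 b^-1 a^-1) * trace(a) - trace(b a^-2 b^-1) = x^3*y*z - x^2*y^2 - x^2*z^2 + 2
trace(a^-1 b) = trace(b) * trace(a) - trace(b a) = x*y - z
reduce: trace(b a^-2) = trace(a^-1 b) * trace(a) - trace(a^-1 b a) = x^2*y - x*z - y
so trace(a^-2 b a^-1) = trace(b a^-2) * trace(a) - trace(b a^-1) = x^3*y - x^2*z - 2*x*y + z
trace(a^-2 b a^-2) = trace(a^-2 b a^-1) * trace(a) - trace(a^-2 b) = x^4*y - x^3*z - 3*x^2*y + 2*x*z + y
assemble the triple (trace(r) - 2; trace(r a) - x; trace(r b) - y)

x^3*y*z - x^2*y^2 - x^2*z^2; x^2*y*z - x*y^2 - x*z^2; x^4*y - x^3*z - 3*x^2*y + 2*x*z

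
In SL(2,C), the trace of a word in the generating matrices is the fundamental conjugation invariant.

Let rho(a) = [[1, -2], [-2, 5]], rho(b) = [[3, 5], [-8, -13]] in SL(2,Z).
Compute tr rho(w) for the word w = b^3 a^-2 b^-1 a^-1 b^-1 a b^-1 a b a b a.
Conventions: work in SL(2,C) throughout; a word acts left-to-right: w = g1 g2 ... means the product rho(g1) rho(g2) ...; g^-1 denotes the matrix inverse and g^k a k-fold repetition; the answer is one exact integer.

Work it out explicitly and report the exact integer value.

rho(b) = [[3, 5], [-8, -13]]
... * rho(b) = [[3, 5], [-8, -13]]  ->  [[-31, -50], [80, 129]]
... * rho(b) = [[3, 5], [-8, -13]]  ->  [[307, 495], [-792, -1277]]
... * rho(a^-1) = [[5, 2], [2, 1]]  ->  [[2525, 1109], [-6514, -2861]]
... * rho(a^-1) = [[5, 2], [2, 1]]  ->  [[14843, 6159], [-38292, -15889]]
... * rho(b^-1) = [[-13, -5], [8, 3]]  ->  [[-143687, -55738], [370684, 143793]]
... * rho(a^-1) = [[5, 2], [2, 1]]  ->  [[-829911, -343112], [2141006, 885161]]
... * rho(b^-1) = [[-13, -5], [8, 3]]  ->  [[8043947, 3120219], [-20751790, -8049547]]
... * rho(a) = [[1, -2], [-2, 5]]  ->  [[1803509, -486799], [-4652696, 1255845]]
... * rho(b^-1) = [[-13, -5], [8, 3]]  ->  [[-27340009, -10477942], [70531808, 27031015]]
... * rho(a) = [[1, -2], [-2, 5]]  ->  [[-6384125, 2290308], [16469778, -5908541]]
... * rho(b) = [[3, 5], [-8, -13]]  ->  [[-37474839, -61694629], [96677662, 159159923]]
... * rho(a) = [[1, -2], [-2, 5]]  ->  [[85914419, -233523467], [-221642184, 602444291]]
... * rho(b) = [[3, 5], [-8, -13]]  ->  [[2125930993, 3465377166], [-5484480880, -8939986703]]
... * rho(a) = [[1, -2], [-2, 5]]  ->  [[-4804823339, 13075023844], [12395492526, -33730971755]]
tr = -4804823339 + -33730971755 = -38535795094

-38535795094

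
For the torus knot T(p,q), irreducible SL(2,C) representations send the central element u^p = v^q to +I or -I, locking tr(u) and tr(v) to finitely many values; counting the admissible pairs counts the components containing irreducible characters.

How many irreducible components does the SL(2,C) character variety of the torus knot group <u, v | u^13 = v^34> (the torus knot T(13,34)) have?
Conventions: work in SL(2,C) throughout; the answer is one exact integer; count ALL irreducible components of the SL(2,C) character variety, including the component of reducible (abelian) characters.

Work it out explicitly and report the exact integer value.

In the torus knot group T(13,34), u^13 = v^34 is central, so an irreducible representation sends it to +I or -I (Schur).
So on each irreducible component the traces are pinned: tr(u) = 2*cos(pi*alpha/13) with 1 <= alpha <= 12, tr(v) = 2*cos(pi*beta/34) with 1 <= beta <= 33.
Consistency of u^13 = (-1)^alpha I with v^34 = (-1)^beta I forces alpha = beta (mod 2).
Counting: 6 odd alphas x 17 odd betas + 6 even alphas x 16 even betas = 102 + 96 = 198.
components with irreducible characters: 198; plus the single component of reducible (abelian) characters: total 199.

199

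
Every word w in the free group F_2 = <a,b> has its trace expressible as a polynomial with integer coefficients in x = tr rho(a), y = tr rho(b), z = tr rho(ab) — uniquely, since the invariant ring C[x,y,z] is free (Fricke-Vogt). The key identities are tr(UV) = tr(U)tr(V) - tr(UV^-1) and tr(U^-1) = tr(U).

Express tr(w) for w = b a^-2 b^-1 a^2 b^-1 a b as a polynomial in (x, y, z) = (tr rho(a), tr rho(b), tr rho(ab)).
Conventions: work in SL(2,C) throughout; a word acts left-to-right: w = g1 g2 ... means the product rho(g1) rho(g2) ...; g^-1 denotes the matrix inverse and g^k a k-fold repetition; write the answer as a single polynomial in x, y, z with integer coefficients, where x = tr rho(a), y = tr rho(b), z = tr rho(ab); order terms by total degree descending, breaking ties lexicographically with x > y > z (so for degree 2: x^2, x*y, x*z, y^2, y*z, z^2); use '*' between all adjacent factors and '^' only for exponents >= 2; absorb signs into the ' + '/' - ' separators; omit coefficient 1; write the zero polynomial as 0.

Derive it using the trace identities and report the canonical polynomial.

trace(a^2 b) = trace(a) trace(b a) - trace(b)  (reduce the a square) = x*z - y
trace(a^2) = trace(a) trace(a) - trace(1)  (reduce the a square) = x^2 - 2
trace(a b^2 a) = trace(b) trace(a^2 b) - trace(a^2)  (reduce the b square) = x*y*z - x^2 - y^2 + 2
trace(a b a b) = trace(a b) trace(a b) - trace(1)  (split on a) = z^2 - 2
trace(a b^2 a b) = trace(b) trace(a b a b) - trace(a b a)  (reduce the b square) = y*z^2 - x*z - y
trace(a b^-1 a b^2) = trace(a b^2 a) trace(b) - trace(a b^2 a b)  (eliminate b^-1) = x*y^2*z - x^2*y - y^3 - y*z^2 + x*z + 3*y
trace(b^2 a) = trace(b) trace(a b) - trace(a)  (reduce the b square) = y*z - x
trace(b a^3 b) = trace(a) trace(b^2 a^2) - trace(b^2 a)  (reduce the a square) = x^2*y*z - x^3 - x*y^2 - y*z + 3*x
trace(b a^3) = trace(a) trace(a b a) - trace(a b)  (reduce the a square) = x^2*z - x*y - z
trace(b a^3 b^2) = trace(b) trace(b a^3 b) - trace(b a^3)  (reduce the b square) = x^2*y^2*z - x^3*y - x*y^3 - x^2*z - y^2*z + 4*x*y + z
trace(b a b a^2) = trace(a) trace(b a b a) - trace(b a b)  (reduce the a square) = x*z^2 - y*z - x
trace(a b a^3 b) = trace(a) trace(b a b a^2) - trace(b a b a)  (reduce the a square) = x^2*z^2 - x*y*z - x^2 - z^2 + 2
trace(a b a^3) = trace(a) trace(b a^3) - trace(b a^2)  (reduce the a square) = x^3*z - x^2*y - 2*x*z + y
trace(b a^3 b^2 a) = trace(b) trace(a b a^3 b) - trace(a b a^3)  (reduce the b square) = x^2*y*z^2 - x^3*z - x*y^2*z - y*z^2 + 2*x*z + y
trace(a b^2 a^-1 b a^2) = trace(b a^3 b^2) trace(a) - trace(b a^3 b^2 a)  (eliminate a^-1) = x^3*y^2*z - x^4*y - x^2*y^3 - x^2*y*z^2 + 4*x^2*y + y*z^2 - x*z - y
trace(b a b^3 a) = trace(b) trace(a b a b^2) - trace(a b a b)  (reduce the b square) = y^2*z^2 - x*y*z - y^2 - z^2 + 2
trace(b^2 a b) = trace(b) trace(b a b) - trace(b a)  (reduce the b square) = y^2*z - x*y - z
trace(b a b^3) = trace(b) trace(b^2 a b) - trace(b^2 a)  (reduce the b square) = y^3*z - x*y^2 - 2*y*z + x
trace(b a^2 b a b^2) = trace(a) trace(b a b^3 a) - trace(b a b^3)  (reduce the a square) = x*y^2*z^2 - x^2*y*z - y^3*z - x*z^2 + 2*y*z + x
trace(a b a b a b) = trace(b a b a) trace(b a) - trace(a b)  (split on b) = z^3 - 3*z
trace(b a b^2 a b a) = trace(b) trace(a b a b a b) - trace(a b a b a)  (reduce the b square) = y*z^3 - x*z^2 - 2*y*z + x
trace(b a b^2 a b) = trace(b) trace(a b^2 a b) - trace(a b^2 a)  (reduce the b square) = y^2*z^2 - 2*x*y*z + x^2 - 2
trace(b a^2 b a b^2 a) = trace(a) trace(b a b^2 a b a) - trace(b a b^2 a b)  (reduce the a square) = x*y*z^3 - x^2*z^2 - y^2*z^2 + 2
trace(a b^2 a^-1 b a^2 b) = trace(b a^2 b a b^2) trace(a) - trace(b a^2 b a b^2 a)  (eliminate a^-1) = x^2*y^2*z^2 - x^3*y*z - x*y^3*z - x*y*z^3 + y^2*z^2 + 2*x*y*z + x^2 - 2
trace(a^2 b^-1 a b^2 a^-1 b) = trace(a b^2 a^-1 b a^2) trace(b) - trace(a b^2 a^-1 b a^2 b)  (eliminate b^-1) = x^3*y^3*z - x^4*y^2 - x^2*y^4 - 2*x^2*y^2*z^2 + x^3*y*z + x*y^3*z + x*y*z^3 + 4*x^2*y^2 - 3*x*y*z - x^2 - y^2 + 2
trace(b^-1 a^2 b^-1 a b^2 a^-1) = trace(a^2 b^-1 a b^2 a^-1) trace(b) - trace(a^2 b^-1 a b^2 a^-1 b)  (eliminate b^-1) = -x^3*y^3*z + x^4*y^2 + x^2*y^4 + 2*x^2*y^2*z^2 - x^3*y*z - x*y*z^3 - 5*x^2*y^2 - y^4 - y^2*z^2 + 4*x*y*z + x^2 + 4*y^2 - 2
trace(a^2 b^-1 a b) = trace(a b a^2) trace(b) - trace(a b a^2 b)  (eliminate b^-1) = x^2*y*z - x*y^2 - x*z^2 + x
trace(b a^-2 b^-1 a^2 b^-1 a b) = trace(b^-1 a^2 b^-1 a b^2 a^-1) trace(a) - trace(b^-1 a^2 b^-1 a b^2)  (eliminate a^-1) = -x^4*y^3*z + x^5*y^2 + x^3*y^4 + 2*x^3*y^2*z^2 - x^4*y*z - x^2*y*z^3 - 5*x^3*y^2 - x*y^4 - x*y^2*z^2 + 3*x^2*y*z + x^3 + 5*x*y^2 + x*z^2 - 3*x

-x^4*y^3*z + x^5*y^2 + x^3*y^4 + 2*x^3*y^2*z^2 - x^4*y*z - x^2*y*z^3 - 5*x^3*y^2 - x*y^4 - x*y^2*z^2 + 3*x^2*y*z + x^3 + 5*x*y^2 + x*z^2 - 3*x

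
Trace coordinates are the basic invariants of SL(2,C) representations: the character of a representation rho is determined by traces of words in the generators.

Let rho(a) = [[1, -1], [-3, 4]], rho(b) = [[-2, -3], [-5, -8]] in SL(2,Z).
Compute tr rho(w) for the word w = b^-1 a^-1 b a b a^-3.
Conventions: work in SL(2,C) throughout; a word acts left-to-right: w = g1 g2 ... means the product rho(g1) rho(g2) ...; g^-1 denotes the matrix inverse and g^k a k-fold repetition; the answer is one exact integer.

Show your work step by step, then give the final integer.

rho(b^-1) = [[-8, 3], [5, -2]]
... * rho(a^-1) = [[4, 1], [3, 1]]  ->  [[-23, -5], [14, 3]]
... * rho(b) = [[-2, -3], [-5, -8]]  ->  [[71, 109], [-43, -66]]
... * rho(a) = [[1, -1], [-3, 4]]  ->  [[-256, 365], [155, -221]]
... * rho(b) = [[-2, -3], [-5, -8]]  ->  [[-1313, -2152], [795, 1303]]
... * rho(a^-1) = [[4, 1], [3, 1]]  ->  [[-11708, -3465], [7089, 2098]]
... * rho(a^-1) = [[4, 1], [3, 1]]  ->  [[-57227, -15173], [34650, 9187]]
... * rho(a^-1) = [[4, 1], [3, 1]]  ->  [[-274427, -72400], [166161, 43837]]
tr = -274427 + 43837 = -230590

-230590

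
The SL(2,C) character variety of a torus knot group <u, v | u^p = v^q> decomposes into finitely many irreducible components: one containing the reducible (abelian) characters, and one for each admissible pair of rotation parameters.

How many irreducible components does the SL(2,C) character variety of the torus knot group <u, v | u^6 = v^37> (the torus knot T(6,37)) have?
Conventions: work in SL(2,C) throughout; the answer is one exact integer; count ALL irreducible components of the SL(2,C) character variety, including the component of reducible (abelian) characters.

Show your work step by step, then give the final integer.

91

Gamma = < u, v | u^6 = v^37 > (torus knot T(6,37)); the central element u^6 = v^37 acts as +I or -I in any irreducible SL(2,C) representation.
So on each irreducible component the traces are pinned: tr(u) = 2*cos(pi*alpha/6) with 1 <= alpha <= 5, tr(v) = 2*cos(pi*beta/37) with 1 <= beta <= 36.
u^6 = (-1)^alpha I and v^37 = (-1)^beta I must agree, so alpha and beta have equal parity.
count pairs: odd alpha (3 choices) x odd beta (18), plus even alpha (2) x even beta (18): 3*18 + 2*18 = 90.
That is 90 components of irreducible characters, and with the reducible (abelian) component the total is 91.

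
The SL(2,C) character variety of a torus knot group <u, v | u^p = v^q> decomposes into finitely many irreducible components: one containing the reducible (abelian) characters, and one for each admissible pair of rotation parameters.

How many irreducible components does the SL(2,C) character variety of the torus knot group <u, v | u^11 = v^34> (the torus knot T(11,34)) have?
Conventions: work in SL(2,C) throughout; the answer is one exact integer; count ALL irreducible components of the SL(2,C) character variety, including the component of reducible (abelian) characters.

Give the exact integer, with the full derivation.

Gamma = < u, v | u^11 = v^34 > (torus knot T(11,34)); the central element u^11 = v^34 acts as +I or -I in any irreducible SL(2,C) representation.
So on each irreducible component the traces are pinned: tr(u) = 2*cos(pi*alpha/11) with 1 <= alpha <= 10, tr(v) = 2*cos(pi*beta/34) with 1 <= beta <= 33.
The two central values (-1)^alpha I and (-1)^beta I must be the same matrix, so alpha and beta share a parity.
count pairs: odd alpha (5 choices) x odd beta (17), plus even alpha (5) x even beta (16): 5*17 + 5*16 = 165.
That is 165 components of irreducible characters, and with the reducible (abelian) component the total is 166.

166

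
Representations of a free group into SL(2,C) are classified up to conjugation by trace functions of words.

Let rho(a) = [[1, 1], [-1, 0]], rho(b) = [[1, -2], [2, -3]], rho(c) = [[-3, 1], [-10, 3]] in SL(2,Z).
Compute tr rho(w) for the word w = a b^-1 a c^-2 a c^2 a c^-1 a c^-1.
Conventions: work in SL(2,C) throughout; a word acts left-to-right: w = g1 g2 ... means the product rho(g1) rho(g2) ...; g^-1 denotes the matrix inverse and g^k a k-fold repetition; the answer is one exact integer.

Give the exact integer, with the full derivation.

-254

rho(a) = [[1, 1], [-1, 0]]
... * rho(b^-1) = [[-3, 2], [-2, 1]]  ->  [[-5, 3], [3, -2]]
... * rho(a) = [[1, 1], [-1, 0]]  ->  [[-8, -5], [5, 3]]
... * rho(c^-1) = [[3, -1], [10, -3]]  ->  [[-74, 23], [45, -14]]
... * rho(c^-1) = [[3, -1], [10, -3]]  ->  [[8, 5], [-5, -3]]
... * rho(a) = [[1, 1], [-1, 0]]  ->  [[3, 8], [-2, -5]]
... * rho(c) = [[-3, 1], [-10, 3]]  ->  [[-89, 27], [56, -17]]
... * rho(c) = [[-3, 1], [-10, 3]]  ->  [[-3, -8], [2, 5]]
... * rho(a) = [[1, 1], [-1, 0]]  ->  [[5, -3], [-3, 2]]
... * rho(c^-1) = [[3, -1], [10, -3]]  ->  [[-15, 4], [11, -3]]
... * rho(a) = [[1, 1], [-1, 0]]  ->  [[-19, -15], [14, 11]]
... * rho(c^-1) = [[3, -1], [10, -3]]  ->  [[-207, 64], [152, -47]]
tr = -207 + -47 = -254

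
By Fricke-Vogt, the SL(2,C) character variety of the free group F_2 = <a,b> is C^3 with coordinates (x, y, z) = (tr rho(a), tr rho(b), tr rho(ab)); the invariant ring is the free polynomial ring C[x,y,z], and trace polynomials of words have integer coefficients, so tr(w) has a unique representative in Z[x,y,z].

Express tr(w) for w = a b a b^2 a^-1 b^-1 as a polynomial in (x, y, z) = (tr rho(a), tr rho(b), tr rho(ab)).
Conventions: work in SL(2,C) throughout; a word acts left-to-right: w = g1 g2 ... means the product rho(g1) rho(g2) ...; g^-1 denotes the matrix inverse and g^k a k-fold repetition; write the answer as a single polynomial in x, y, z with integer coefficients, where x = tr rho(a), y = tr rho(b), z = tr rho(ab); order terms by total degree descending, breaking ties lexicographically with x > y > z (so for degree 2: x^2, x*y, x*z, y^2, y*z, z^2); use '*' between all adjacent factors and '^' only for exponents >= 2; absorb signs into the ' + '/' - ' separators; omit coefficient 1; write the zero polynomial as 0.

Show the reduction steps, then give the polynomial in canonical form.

tr(a b a b) = tr(a b)*tr(a b) - tr(1)  (split on a) = z^2 - 2
apply: tr(b a b) = tr(b)*tr(a b) - tr(a)  (reduce the b square) = y*z - x
tr(a^2 b a b) = tr(a)*tr(b a b a) - tr(b a b)  (reduce the a square) = x*z^2 - y*z - x
use: tr(b a^2) = tr(a)*tr(b a) - tr(b)  (reduce the a square) = x*z - y
tr(a^2 b a) = tr(a)*tr(b a^2) - tr(b a)  (reduce the a square) = x^2*z - x*y - z
tr(a b a b^2 a) = tr(b)*tr(a^2 b a b) - tr(a^2 b a)  (reduce the b square) = x*y*z^2 - x^2*z - y^2*z + z
use: tr(a b a b a b) = tr(b a b a)*tr(b a) - tr(a b)  (split on b) = z^3 - 3*z
use: tr(a b a b^2 a b) = tr(b)*tr(a b a b a b) - tr(a b a b a)  (reduce the b square) = y*z^3 - x*z^2 - 2*y*z + x
use: tr(b^-1 a b a b^2 a) = tr(a b a b^2 a)*tr(b) - tr(a b a b^2 a b)  (eliminate b^-1) = x*y^2*z^2 - x^2*y*z - y^3*z - y*z^3 + x*z^2 + 3*y*z - x
use: tr(a b a b^2 a^-1 b^-1) = tr(b^-1 a b a b^2)*tr(a) - tr(b^-1 a b a b^2 a)  (eliminate a^-1) = -x*y^2*z^2 + x^2*y*z + y^3*z + y*z^3 - 3*y*z - x

-x*y^2*z^2 + x^2*y*z + y^3*z + y*z^3 - 3*y*z - x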